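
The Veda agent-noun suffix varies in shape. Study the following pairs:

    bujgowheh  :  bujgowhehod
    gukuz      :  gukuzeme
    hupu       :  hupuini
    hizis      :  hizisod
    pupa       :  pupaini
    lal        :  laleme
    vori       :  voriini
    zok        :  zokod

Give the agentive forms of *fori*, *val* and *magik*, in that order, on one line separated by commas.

foriini, valeme, magikod

The suffix is conditioned by the final sound: -od when the stem ends in a voiceless consonant (*bujgowheh*, *hizis*, *zok*); -eme when the stem ends in a voiced consonant (*gukuz*, *lal*); -ini when the stem ends in a vowel (*hupu*, *pupa*, *vori*).
The final sound of *fori* is /i/, which is a vowel, so the suffix is -ini, giving *foriini*.
The final sound of *val* is /l/, which is a voiced consonant, so the suffix is -eme, giving *valeme*.
*magik*: final sound = /k/, a voiceless consonant → -od → *magikod*.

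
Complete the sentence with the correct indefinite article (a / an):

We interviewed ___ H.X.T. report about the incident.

an

The indefinite article is chosen by the initial *sound* of the following word, not its spelling.
The initialism *H.X.T.* is read letter by letter; the first letter, H, is pronounced /eɪtʃ/, which begins with a vowel sound.
So the article is *an*: We interviewed an H.X.T. report about the incident.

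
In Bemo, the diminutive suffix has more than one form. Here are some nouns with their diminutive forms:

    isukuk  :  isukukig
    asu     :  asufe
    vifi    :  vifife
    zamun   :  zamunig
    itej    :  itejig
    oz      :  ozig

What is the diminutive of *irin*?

The alternation tracks the final sound of the stem — -ig when the stem ends in a consonant (*isukuk*, *zamun*, *itej*, *oz*); -fe when the stem ends in a vowel (*asu*, *vifi*).
Since the final sound of *irin* is /n/ (a consonant), it takes -ig, giving *irinig*.

irinig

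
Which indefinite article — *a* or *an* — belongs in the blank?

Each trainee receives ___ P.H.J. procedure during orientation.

The indefinite article is chosen by the initial *sound* of the following word, not its spelling.
The initialism *P.H.J.* is read letter by letter; the first letter, P, is pronounced /piː/, which begins with a consonant sound.
So the article is *a*: Each trainee receives a P.H.J. procedure during orientation.

a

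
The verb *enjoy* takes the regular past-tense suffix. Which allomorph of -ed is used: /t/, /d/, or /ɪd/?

/d/

The stem *enjoy* ends in a voiced sound other than /d/.
The -ed suffix is realized as /ɪd/ after /t, d/; as /t/ after other voiceless consonants; and as /d/ after other voiced sounds.
So -ed on *enjoy* is pronounced /d/.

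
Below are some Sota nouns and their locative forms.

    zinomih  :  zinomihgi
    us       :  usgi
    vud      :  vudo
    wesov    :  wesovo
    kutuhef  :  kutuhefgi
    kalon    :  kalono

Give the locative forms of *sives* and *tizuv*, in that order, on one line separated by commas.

sivesgi, tizuvo

The suffix is conditioned by the final consonant: -gi when the stem ends in a voiceless consonant (*zinomih*, *us*, *kutuhef*); -o when the stem ends in a voiced consonant (*vud*, *wesov*, *kalon*).
The final consonant of *sives* is /s/, which is voiceless, so the suffix is -gi, giving *sivesgi*.
*tizuv*: final consonant = /v/, voiced → -o → *tizuvo*.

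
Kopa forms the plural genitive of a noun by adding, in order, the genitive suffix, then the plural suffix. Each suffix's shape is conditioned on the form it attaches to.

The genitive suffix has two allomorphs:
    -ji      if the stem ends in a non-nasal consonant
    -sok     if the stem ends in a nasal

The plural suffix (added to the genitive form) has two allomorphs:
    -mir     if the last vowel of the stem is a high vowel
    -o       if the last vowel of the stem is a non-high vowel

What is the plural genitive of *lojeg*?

*lojeg* — final consonant /g/ (non-nasal) → -ji → *lojegji*.
The genitive form *lojegji*: last vowel = /i/, a high vowel → -mir → *lojegjimir*.

lojegjimir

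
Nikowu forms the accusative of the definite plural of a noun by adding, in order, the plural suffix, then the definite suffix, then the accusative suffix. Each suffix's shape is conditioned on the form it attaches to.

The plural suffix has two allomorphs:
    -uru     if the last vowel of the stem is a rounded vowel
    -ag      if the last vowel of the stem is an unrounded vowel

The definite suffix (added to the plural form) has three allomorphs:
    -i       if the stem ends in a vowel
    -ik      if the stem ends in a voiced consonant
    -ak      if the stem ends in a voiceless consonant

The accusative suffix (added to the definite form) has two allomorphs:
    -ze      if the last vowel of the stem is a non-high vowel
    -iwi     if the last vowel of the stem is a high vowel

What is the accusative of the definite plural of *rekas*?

rekasagikiwi

*rekas*: last vowel = /a/, an unrounded vowel → -ag → *rekasag*.
Since the final sound of the plural form *rekasag* is /g/ (a voiced consonant), it takes -ik, giving *rekasagik*.
The definite form *rekasagik* — last vowel /i/ (a high vowel) → -iwi → *rekasagikiwi*.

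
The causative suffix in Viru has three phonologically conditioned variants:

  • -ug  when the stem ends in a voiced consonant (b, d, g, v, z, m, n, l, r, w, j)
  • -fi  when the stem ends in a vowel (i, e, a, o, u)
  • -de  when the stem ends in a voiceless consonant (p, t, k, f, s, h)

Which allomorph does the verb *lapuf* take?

-de

The final sound of *lapuf* is /f/, which is a voiceless consonant, so the suffix is -de.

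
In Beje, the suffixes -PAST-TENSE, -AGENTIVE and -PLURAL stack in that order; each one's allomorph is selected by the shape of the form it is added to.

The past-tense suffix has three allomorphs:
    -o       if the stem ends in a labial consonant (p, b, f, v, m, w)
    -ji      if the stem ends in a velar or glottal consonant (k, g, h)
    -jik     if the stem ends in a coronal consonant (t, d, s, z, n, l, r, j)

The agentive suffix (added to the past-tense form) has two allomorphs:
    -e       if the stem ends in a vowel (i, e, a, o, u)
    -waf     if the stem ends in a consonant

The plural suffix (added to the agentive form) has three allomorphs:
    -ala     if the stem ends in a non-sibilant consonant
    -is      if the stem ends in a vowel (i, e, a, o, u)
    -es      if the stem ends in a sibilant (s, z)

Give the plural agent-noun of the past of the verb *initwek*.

The final consonant of *initwek* is /k/, which is velar/glottal, so the past-tense suffix is -ji, giving *initwekji*.
Since the final sound of the past-tense form *initwekji* is /i/ (a vowel), it takes -e, giving *initwekjie*.
Since the final sound of the agentive form *initwekjie* is /e/ (a vowel), it takes -is, giving *initwekjieis*.

initwekjieis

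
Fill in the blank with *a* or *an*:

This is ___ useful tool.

a

The indefinite article is chosen by the initial *sound* of the following word, not its spelling.
*useful* begins with the sound /juː/ (u pronounced /juː/) — a consonant sound.
So the article is *a*: This is a useful tool.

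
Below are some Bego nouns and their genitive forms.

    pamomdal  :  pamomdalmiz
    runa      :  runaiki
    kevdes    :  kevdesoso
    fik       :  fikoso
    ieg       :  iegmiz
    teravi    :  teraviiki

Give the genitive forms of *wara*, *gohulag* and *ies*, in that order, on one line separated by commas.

The suffix is conditioned by the final sound: -oso when the stem ends in a voiceless consonant (*kevdes*, *fik*); -miz when the stem ends in a voiced consonant (*pamomdal*, *ieg*); -iki when the stem ends in a vowel (*runa*, *teravi*).
Since the final sound of *wara* is /a/ (a vowel), it takes -iki, giving *waraiki*.
*gohulag*: final sound = /g/, a voiced consonant → -miz → *gohulagmiz*.
*ies*: final sound = /s/, a voiceless consonant → -oso → *iesoso*.

waraiki, gohulagmiz, iesoso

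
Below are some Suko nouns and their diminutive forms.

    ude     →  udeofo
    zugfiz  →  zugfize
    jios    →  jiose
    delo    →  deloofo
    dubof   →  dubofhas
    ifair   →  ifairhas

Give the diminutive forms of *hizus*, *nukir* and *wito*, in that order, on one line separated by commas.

hizuse, nukirhas, witoofo

Looking at the final sound of each stem: -e when the stem ends in a sibilant (*zugfiz*, *jios*); -has when the stem ends in a non-sibilant consonant (*dubof*, *ifair*); -ofo when the stem ends in a vowel (*ude*, *delo*).
The final sound of *hizus* is /s/, which is a sibilant, so the suffix is -e, giving *hizuse*.
*nukir* — final sound /r/ (a non-sibilant consonant) → -has → *nukirhas*.
Since the final sound of *wito* is /o/ (a vowel), it takes -ofo, giving *witoofo*.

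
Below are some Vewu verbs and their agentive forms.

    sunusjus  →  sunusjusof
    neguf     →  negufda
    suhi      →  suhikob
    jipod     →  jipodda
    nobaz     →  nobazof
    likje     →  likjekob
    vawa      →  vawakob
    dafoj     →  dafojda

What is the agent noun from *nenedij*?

nenedijda

The alternation tracks the final sound of the stem — -of when the stem ends in a sibilant (*sunusjus*, *nobaz*); -da when the stem ends in a non-sibilant consonant (*neguf*, *jipod*, *dafoj*); -kob when the stem ends in a vowel (*suhi*, *likje*, *vawa*).
Since the final sound of *nenedij* is /j/ (a non-sibilant consonant), it takes -da, giving *nenedijda*.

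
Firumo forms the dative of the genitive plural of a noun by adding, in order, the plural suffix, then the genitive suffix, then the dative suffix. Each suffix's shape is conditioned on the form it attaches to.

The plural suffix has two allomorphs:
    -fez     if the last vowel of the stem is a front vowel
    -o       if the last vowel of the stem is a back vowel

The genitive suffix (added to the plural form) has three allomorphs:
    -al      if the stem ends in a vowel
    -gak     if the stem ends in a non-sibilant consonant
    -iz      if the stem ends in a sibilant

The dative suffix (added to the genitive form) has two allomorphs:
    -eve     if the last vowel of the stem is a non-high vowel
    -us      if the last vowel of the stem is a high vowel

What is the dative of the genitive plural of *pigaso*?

Since the last vowel of *pigaso* is /o/ (a back vowel), it takes -o, giving *pigasoo*.
The plural form *pigasoo*: final sound = /o/, a vowel → -al → *pigasooal*.
The genitive form *pigasooal*: last vowel = /a/, a non-high vowel → -eve → *pigasooaleve*.

pigasooaleve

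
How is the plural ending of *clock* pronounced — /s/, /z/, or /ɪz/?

/s/

The stem *clock* ends in a voiceless non-sibilant consonant.
The plural suffix surfaces as /ɪz/ after sibilants, /s/ after other voiceless consonants, and /z/ after other voiced sounds.
So the plural -s on *clock* is pronounced /s/.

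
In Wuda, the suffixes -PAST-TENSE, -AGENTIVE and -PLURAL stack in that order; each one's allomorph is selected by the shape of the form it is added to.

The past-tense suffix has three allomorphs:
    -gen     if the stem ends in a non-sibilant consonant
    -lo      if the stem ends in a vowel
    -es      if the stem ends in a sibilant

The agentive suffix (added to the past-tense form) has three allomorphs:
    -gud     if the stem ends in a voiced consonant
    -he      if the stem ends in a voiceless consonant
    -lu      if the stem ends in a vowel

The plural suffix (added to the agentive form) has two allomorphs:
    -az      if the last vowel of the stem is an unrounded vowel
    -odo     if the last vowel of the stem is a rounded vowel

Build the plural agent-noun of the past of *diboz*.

dibozesheaz

Since the final sound of *diboz* is /z/ (a sibilant), it takes -es, giving *dibozes*.
The final sound of the past-tense form *dibozes* is /s/, which is a voiceless consonant, so the agentive suffix is -he, giving *dibozeshe*.
Since the last vowel of the agentive form *dibozeshe* is /e/ (an unrounded vowel), it takes -az, giving *dibozesheaz*.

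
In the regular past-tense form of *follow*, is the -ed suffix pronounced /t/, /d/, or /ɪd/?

/d/

The stem *follow* ends in a voiced sound other than /d/.
The -ed suffix is realized as /ɪd/ after /t, d/; as /t/ after other voiceless consonants; and as /d/ after other voiced sounds.
So -ed on *follow* is pronounced /d/.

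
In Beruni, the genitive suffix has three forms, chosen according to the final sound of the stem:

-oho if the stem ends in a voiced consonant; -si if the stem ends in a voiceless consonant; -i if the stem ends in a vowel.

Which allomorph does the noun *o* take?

*o* — final sound /o/ (a vowel) → -i.

-i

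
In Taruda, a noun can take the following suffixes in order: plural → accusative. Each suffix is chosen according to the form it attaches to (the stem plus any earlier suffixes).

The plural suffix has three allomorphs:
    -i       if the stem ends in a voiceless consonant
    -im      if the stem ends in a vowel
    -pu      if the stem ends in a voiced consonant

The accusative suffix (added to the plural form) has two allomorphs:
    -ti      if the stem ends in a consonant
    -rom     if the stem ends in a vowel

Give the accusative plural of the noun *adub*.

adubpurom

Since the final sound of *adub* is /b/ (a voiced consonant), it takes -pu, giving *adubpu*.
Since the final sound of the plural form *adubpu* is /u/ (a vowel), it takes -rom, giving *adubpurom*.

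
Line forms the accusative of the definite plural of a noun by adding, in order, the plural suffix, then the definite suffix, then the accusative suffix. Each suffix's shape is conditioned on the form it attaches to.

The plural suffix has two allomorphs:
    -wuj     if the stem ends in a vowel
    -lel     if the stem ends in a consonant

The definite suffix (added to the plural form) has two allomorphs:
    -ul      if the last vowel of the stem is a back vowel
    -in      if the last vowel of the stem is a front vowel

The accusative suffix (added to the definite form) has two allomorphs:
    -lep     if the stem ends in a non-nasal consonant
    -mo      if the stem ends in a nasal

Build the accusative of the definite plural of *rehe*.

rehewujullep

Since the final sound of *rehe* is /e/ (a vowel), it takes -wuj, giving *rehewuj*.
The last vowel of the plural form *rehewuj* is /u/, which is a back vowel, so the definite suffix is -ul, giving *rehewujul*.
The final consonant of the definite form *rehewujul* is /l/, which is non-nasal, so the accusative suffix is -lep, giving *rehewujullep*.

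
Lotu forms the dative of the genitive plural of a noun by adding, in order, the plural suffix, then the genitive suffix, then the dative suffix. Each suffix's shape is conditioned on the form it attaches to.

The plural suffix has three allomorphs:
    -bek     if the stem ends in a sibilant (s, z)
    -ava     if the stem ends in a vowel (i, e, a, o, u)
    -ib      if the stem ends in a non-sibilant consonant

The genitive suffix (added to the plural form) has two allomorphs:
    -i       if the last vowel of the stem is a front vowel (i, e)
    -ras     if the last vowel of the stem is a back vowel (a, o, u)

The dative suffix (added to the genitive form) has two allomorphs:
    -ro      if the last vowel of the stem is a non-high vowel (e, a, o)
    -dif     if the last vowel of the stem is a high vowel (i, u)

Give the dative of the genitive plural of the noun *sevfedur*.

sevfeduribidif

Since the final sound of *sevfedur* is /r/ (a non-sibilant consonant), it takes -ib, giving *sevfedurib*.
The plural form *sevfedurib*: last vowel = /i/, a front vowel → -i → *sevfeduribi*.
The last vowel of the genitive form *sevfeduribi* is /i/, which is a high vowel, so the dative suffix is -dif, giving *sevfeduribidif*.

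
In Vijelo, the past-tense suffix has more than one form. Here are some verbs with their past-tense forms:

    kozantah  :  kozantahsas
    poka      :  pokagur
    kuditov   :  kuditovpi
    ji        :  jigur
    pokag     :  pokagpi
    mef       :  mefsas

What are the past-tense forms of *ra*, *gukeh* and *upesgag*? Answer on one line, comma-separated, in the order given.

ragur, gukehsas, upesgagpi

The suffix is conditioned by the final sound: -sas when the stem ends in a voiceless consonant (*kozantah*, *mef*); -pi when the stem ends in a voiced consonant (*kuditov*, *pokag*); -gur when the stem ends in a vowel (*poka*, *ji*).
*ra* — final sound /a/ (a vowel) → -gur → *ragur*.
*gukeh* — final sound /h/ (a voiceless consonant) → -sas → *gukehsas*.
The final sound of *upesgag* is /g/, which is a voiced consonant, so the suffix is -pi, giving *upesgagpi*.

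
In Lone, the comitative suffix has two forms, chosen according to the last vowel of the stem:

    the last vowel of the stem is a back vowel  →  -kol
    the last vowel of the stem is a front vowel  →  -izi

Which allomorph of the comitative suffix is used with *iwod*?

-kol

*iwod* — last vowel /o/ (a back vowel) → -kol.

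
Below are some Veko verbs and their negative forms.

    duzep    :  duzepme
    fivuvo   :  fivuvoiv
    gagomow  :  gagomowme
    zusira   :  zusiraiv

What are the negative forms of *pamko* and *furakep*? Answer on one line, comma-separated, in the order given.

The suffix is conditioned by the final sound: -me when the stem ends in a consonant (*duzep*, *gagomow*); -iv when the stem ends in a vowel (*fivuvo*, *zusira*).
The final sound of *pamko* is /o/, which is a vowel, so the suffix is -iv, giving *pamkoiv*.
*furakep*: final sound = /p/, a consonant → -me → *furakepme*.

pamkoiv, furakepme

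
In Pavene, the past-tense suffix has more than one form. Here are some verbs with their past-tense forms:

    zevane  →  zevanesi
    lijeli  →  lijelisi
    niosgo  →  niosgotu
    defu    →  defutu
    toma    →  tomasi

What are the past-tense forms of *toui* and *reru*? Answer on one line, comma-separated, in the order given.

touisi, rerutu

Looking at the last vowel of each stem: -tu when the last vowel of the stem is a rounded vowel (*niosgo*, *defu*); -si when the last vowel of the stem is an unrounded vowel (*zevane*, *lijeli*, *toma*).
*toui*: last vowel = /i/, an unrounded vowel → -si → *touisi*.
*reru* — last vowel /u/ (a rounded vowel) → -tu → *rerutu*.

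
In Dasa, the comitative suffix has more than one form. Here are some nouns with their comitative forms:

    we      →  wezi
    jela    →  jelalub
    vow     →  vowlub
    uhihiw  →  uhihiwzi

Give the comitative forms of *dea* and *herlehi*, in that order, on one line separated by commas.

dealub, herlehizi

The pattern is front/back vowel harmony: -zi when the last vowel of the stem is a front vowel (*we*, *uhihiw*); -lub when the last vowel of the stem is a back vowel (*jela*, *vow*).
Since the last vowel of *dea* is /a/ (a back vowel), it takes -lub, giving *dealub*.
*herlehi* — last vowel /i/ (a front vowel) → -zi → *herlehizi*.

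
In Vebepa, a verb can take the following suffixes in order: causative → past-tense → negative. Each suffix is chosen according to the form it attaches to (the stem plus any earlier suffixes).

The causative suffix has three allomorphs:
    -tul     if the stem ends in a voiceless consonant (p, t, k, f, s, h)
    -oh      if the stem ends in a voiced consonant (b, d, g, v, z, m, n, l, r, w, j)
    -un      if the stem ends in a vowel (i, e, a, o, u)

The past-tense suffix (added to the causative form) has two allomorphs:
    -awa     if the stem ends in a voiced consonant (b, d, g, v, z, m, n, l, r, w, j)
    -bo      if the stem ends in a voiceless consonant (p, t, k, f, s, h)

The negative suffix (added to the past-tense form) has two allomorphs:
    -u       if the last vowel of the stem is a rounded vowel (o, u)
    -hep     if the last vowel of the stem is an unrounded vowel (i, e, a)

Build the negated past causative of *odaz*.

Since the final sound of *odaz* is /z/ (a voiced consonant), it takes -oh, giving *odazoh*.
The causative form *odazoh* — final consonant /h/ (voiceless) → -bo → *odazohbo*.
Since the last vowel of the past-tense form *odazohbo* is /o/ (a rounded vowel), it takes -u, giving *odazohbou*.

odazohbou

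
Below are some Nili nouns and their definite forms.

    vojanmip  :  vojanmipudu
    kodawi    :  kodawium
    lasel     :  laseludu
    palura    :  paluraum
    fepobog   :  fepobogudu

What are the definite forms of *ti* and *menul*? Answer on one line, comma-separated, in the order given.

The pattern is consonant vs. vowel: -udu when the stem ends in a consonant (*vojanmip*, *lasel*, *fepobog*); -um when the stem ends in a vowel (*kodawi*, *palura*).
*ti* — final sound /i/ (a vowel) → -um → *tium*.
*menul*: final sound = /l/, a consonant → -udu → *menuludu*.

tium, menuludu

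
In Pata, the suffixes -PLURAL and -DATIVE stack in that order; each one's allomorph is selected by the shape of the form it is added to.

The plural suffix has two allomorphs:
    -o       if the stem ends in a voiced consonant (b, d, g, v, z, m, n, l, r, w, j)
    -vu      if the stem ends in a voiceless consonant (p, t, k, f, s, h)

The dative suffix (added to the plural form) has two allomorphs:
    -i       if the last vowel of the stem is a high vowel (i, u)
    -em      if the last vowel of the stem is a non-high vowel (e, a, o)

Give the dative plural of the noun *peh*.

pehvui

*peh* — final consonant /h/ (voiceless) → -vu → *pehvu*.
Since the last vowel of the plural form *pehvu* is /u/ (a high vowel), it takes -i, giving *pehvui*.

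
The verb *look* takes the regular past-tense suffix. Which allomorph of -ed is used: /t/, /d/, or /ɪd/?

/t/

The stem *look* ends in a voiceless consonant other than /t/.
The -ed suffix is realized as /ɪd/ after /t, d/; as /t/ after other voiceless consonants; and as /d/ after other voiced sounds.
So -ed on *look* is pronounced /t/.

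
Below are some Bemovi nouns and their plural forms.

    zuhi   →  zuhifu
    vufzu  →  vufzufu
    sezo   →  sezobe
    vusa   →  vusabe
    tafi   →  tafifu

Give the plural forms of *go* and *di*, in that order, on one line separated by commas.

The pattern is height harmony: -fu when the last vowel of the stem is a high vowel (*zuhi*, *vufzu*, *tafi*); -be when the last vowel of the stem is a non-high vowel (*sezo*, *vusa*).
*go* — last vowel /o/ (a non-high vowel) → -be → *gobe*.
The last vowel of *di* is /i/, which is a high vowel, so the suffix is -fu, giving *difu*.

gobe, difu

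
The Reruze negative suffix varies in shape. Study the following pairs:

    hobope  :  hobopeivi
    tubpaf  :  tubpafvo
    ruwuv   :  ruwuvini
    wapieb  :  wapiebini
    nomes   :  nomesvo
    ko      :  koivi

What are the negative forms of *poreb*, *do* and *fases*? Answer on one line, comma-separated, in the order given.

porebini, doivi, fasesvo

The alternation tracks the final sound of the stem — -vo when the stem ends in a voiceless consonant (*tubpaf*, *nomes*); -ini when the stem ends in a voiced consonant (*ruwuv*, *wapieb*); -ivi when the stem ends in a vowel (*hobope*, *ko*).
*poreb*: final sound = /b/, a voiced consonant → -ini → *porebini*.
The final sound of *do* is /o/, which is a vowel, so the suffix is -ivi, giving *doivi*.
Since the final sound of *fases* is /s/ (a voiceless consonant), it takes -vo, giving *fasesvo*.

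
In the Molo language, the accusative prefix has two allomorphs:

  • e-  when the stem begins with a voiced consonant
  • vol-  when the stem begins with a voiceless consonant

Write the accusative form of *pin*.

volpin

*pin* — first consonant /p/ (voiceless) → vol- → *volpin*.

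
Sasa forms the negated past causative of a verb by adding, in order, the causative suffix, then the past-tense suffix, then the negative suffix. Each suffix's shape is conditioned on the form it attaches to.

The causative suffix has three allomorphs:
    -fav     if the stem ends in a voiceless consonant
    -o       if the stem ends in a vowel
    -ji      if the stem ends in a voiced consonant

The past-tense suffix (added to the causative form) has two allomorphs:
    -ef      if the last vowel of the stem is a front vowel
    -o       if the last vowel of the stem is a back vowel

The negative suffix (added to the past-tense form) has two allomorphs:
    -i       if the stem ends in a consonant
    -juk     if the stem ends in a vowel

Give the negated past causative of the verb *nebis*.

*nebis* — final sound /s/ (a voiceless consonant) → -fav → *nebisfav*.
The last vowel of the causative form *nebisfav* is /a/, which is a back vowel, so the past-tense suffix is -o, giving *nebisfavo*.
The past-tense form *nebisfavo*: final sound = /o/, a vowel → -juk → *nebisfavojuk*.

nebisfavojuk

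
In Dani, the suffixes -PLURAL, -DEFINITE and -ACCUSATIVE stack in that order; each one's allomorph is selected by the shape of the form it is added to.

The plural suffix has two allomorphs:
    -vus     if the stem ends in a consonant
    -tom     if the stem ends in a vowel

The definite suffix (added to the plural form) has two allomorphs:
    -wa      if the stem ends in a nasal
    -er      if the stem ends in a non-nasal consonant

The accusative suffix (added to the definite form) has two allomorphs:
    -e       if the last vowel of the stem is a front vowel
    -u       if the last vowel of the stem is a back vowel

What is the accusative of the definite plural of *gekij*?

*gekij* — final sound /j/ (a consonant) → -vus → *gekijvus*.
The final consonant of the plural form *gekijvus* is /s/, which is non-nasal, so the definite suffix is -er, giving *gekijvuser*.
The definite form *gekijvuser* — last vowel /e/ (a front vowel) → -e → *gekijvusere*.

gekijvusere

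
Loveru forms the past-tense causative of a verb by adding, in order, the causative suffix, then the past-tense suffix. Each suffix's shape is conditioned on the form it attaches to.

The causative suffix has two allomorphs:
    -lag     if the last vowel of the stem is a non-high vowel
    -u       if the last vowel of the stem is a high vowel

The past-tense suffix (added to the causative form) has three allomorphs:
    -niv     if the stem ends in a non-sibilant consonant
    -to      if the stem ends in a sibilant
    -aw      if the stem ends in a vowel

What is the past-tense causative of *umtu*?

umtuuaw

*umtu*: last vowel = /u/, a high vowel → -u → *umtuu*.
The causative form *umtuu* — final sound /u/ (a vowel) → -aw → *umtuuaw*.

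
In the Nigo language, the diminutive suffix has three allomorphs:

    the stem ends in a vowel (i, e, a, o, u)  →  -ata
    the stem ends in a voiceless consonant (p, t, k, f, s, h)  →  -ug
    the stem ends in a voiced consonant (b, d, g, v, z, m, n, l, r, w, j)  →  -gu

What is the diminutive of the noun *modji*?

modjiata

Since the final sound of *modji* is /i/ (a vowel), it takes -ata, giving *modjiata*.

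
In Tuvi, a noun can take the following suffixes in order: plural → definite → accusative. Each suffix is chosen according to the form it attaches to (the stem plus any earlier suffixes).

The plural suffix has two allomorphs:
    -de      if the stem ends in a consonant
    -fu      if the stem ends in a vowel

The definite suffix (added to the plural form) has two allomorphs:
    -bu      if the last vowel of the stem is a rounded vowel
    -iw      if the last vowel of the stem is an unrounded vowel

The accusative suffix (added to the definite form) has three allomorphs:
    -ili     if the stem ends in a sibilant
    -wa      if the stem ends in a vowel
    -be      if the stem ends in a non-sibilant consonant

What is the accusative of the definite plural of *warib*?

The final sound of *warib* is /b/, which is a consonant, so the plural suffix is -de, giving *waribde*.
The last vowel of the plural form *waribde* is /e/, which is an unrounded vowel, so the definite suffix is -iw, giving *waribdeiw*.
Since the final sound of the definite form *waribdeiw* is /w/ (a non-sibilant consonant), it takes -be, giving *waribdeiwbe*.

waribdeiwbe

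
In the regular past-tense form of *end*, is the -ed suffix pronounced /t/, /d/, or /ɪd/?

The stem *end* ends in /t/ or /d/.
The -ed suffix is realized as /ɪd/ after /t, d/; as /t/ after other voiceless consonants; and as /d/ after other voiced sounds.
So -ed on *end* is pronounced /ɪd/.

/ɪd/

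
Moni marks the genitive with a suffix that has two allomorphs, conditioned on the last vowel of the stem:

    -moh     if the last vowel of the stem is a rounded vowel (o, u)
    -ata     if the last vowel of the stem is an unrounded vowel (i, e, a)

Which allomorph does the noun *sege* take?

*sege* — last vowel /e/ (an unrounded vowel) → -ata.

-ata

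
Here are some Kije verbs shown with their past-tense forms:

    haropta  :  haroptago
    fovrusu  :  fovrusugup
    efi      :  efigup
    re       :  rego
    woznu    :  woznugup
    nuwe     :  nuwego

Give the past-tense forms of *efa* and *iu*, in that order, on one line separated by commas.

The alternation tracks the last vowel of the stem — -gup when the last vowel of the stem is a high vowel (*fovrusu*, *efi*, *woznu*); -go when the last vowel of the stem is a non-high vowel (*haropta*, *re*, *nuwe*).
Since the last vowel of *efa* is /a/ (a non-high vowel), it takes -go, giving *efago*.
*iu* — last vowel /u/ (a high vowel) → -gup → *iugup*.

efago, iugup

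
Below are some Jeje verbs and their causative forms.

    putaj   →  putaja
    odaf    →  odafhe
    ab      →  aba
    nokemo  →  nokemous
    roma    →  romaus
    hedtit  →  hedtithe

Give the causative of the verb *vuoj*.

vuoja

The alternation tracks the final sound of the stem — -he when the stem ends in a voiceless consonant (*odaf*, *hedtit*); -a when the stem ends in a voiced consonant (*putaj*, *ab*); -us when the stem ends in a vowel (*nokemo*, *roma*).
The final sound of *vuoj* is /j/, which is a voiced consonant, so the suffix is -a, giving *vuoja*.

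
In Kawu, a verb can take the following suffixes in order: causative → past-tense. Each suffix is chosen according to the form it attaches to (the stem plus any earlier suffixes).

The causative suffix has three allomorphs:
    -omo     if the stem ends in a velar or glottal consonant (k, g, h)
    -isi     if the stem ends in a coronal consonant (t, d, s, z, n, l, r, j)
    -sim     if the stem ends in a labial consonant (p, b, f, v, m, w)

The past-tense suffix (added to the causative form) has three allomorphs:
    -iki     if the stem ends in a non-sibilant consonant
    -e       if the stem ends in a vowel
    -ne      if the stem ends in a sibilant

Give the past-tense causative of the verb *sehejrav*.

*sehejrav* — final consonant /v/ (labial) → -sim → *sehejravsim*.
The causative form *sehejravsim* — final sound /m/ (a non-sibilant consonant) → -iki → *sehejravsimiki*.

sehejravsimiki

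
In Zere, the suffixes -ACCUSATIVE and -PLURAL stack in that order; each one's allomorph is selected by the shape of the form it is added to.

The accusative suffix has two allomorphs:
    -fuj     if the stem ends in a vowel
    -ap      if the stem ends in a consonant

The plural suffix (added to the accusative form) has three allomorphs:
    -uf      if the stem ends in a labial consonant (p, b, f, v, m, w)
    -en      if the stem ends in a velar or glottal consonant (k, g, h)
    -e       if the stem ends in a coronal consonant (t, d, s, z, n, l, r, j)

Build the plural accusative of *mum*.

mumapuf

Since the final sound of *mum* is /m/ (a consonant), it takes -ap, giving *mumap*.
Since the final consonant of the accusative form *mumap* is /p/ (labial), it takes -uf, giving *mumapuf*.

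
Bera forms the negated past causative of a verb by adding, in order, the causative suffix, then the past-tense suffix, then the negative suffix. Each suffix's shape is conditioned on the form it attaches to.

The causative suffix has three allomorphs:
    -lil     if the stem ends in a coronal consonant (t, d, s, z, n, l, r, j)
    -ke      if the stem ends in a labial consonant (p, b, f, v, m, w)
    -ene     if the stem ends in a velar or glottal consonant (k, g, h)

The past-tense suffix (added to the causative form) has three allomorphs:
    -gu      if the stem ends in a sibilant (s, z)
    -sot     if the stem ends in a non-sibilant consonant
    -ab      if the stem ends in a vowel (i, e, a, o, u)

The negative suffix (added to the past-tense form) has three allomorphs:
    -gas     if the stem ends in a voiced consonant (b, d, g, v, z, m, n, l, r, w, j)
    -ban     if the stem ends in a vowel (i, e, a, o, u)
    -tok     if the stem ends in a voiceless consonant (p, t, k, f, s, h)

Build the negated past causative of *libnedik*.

Since the final consonant of *libnedik* is /k/ (velar/glottal), it takes -ene, giving *libnedikene*.
Since the final sound of the causative form *libnedikene* is /e/ (a vowel), it takes -ab, giving *libnedikeneab*.
The final sound of the past-tense form *libnedikeneab* is /b/, which is a voiced consonant, so the negative suffix is -gas, giving *libnedikeneabgas*.

libnedikeneabgas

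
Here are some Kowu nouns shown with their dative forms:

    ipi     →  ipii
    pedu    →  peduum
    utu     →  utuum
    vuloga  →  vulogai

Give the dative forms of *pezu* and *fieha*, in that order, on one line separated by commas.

pezuum, fiehai

The alternation tracks the last vowel of the stem — -um when the last vowel of the stem is a rounded vowel (*pedu*, *utu*); -i when the last vowel of the stem is an unrounded vowel (*ipi*, *vuloga*).
*pezu* — last vowel /u/ (a rounded vowel) → -um → *pezuum*.
*fieha* — last vowel /a/ (an unrounded vowel) → -i → *fiehai*.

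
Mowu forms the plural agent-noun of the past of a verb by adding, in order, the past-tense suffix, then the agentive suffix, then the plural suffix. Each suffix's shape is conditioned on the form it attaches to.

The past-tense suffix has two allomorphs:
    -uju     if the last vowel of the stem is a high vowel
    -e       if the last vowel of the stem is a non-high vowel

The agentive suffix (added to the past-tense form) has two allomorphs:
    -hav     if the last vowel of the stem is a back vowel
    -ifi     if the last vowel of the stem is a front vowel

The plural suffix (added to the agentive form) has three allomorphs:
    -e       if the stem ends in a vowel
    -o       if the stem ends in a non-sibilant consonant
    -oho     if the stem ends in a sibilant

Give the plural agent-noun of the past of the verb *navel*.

*navel* — last vowel /e/ (a non-high vowel) → -e → *navele*.
The last vowel of the past-tense form *navele* is /e/, which is a front vowel, so the agentive suffix is -ifi, giving *naveleifi*.
The final sound of the agentive form *naveleifi* is /i/, which is a vowel, so the plural suffix is -e, giving *naveleifie*.

naveleifie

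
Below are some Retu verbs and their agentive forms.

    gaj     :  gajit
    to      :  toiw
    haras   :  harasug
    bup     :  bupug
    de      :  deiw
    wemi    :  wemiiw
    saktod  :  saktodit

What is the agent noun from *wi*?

The suffix is conditioned by the final sound: -ug when the stem ends in a voiceless consonant (*haras*, *bup*); -it when the stem ends in a voiced consonant (*gaj*, *saktod*); -iw when the stem ends in a vowel (*to*, *de*, *wemi*).
Since the final sound of *wi* is /i/ (a vowel), it takes -iw, giving *wiiw*.

wiiw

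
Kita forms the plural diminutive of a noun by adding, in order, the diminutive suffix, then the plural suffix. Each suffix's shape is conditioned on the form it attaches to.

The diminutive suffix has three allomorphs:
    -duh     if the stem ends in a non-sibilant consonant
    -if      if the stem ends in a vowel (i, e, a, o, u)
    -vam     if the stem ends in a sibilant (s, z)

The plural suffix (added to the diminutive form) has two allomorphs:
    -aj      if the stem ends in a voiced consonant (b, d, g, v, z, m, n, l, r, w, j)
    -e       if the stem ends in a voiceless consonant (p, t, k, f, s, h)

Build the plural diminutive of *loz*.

The final sound of *loz* is /z/, which is a sibilant, so the diminutive suffix is -vam, giving *lozvam*.
The diminutive form *lozvam*: final consonant = /m/, voiced → -aj → *lozvamaj*.

lozvamaj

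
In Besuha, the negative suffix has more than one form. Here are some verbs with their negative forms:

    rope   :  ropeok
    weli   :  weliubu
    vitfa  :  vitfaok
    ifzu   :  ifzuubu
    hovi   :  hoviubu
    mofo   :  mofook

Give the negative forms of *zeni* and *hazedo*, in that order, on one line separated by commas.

zeniubu, hazedook

The pattern is height harmony: -ubu when the last vowel of the stem is a high vowel (*weli*, *ifzu*, *hovi*); -ok when the last vowel of the stem is a non-high vowel (*rope*, *vitfa*, *mofo*).
Since the last vowel of *zeni* is /i/ (a high vowel), it takes -ubu, giving *zeniubu*.
*hazedo* — last vowel /o/ (a non-high vowel) → -ok → *hazedook*.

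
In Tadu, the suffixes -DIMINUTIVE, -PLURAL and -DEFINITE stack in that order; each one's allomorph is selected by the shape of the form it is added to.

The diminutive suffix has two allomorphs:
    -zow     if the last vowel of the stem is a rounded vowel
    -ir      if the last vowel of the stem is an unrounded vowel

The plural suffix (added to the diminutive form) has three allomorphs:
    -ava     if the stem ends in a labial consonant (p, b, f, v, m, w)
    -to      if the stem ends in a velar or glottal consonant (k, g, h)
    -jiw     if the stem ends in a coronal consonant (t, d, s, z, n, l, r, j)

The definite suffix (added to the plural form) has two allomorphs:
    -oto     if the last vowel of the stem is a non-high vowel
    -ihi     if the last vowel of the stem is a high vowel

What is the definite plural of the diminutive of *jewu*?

jewuzowavaoto

Since the last vowel of *jewu* is /u/ (a rounded vowel), it takes -zow, giving *jewuzow*.
The final consonant of the diminutive form *jewuzow* is /w/, which is labial, so the plural suffix is -ava, giving *jewuzowava*.
Since the last vowel of the plural form *jewuzowava* is /a/ (a non-high vowel), it takes -oto, giving *jewuzowavaoto*.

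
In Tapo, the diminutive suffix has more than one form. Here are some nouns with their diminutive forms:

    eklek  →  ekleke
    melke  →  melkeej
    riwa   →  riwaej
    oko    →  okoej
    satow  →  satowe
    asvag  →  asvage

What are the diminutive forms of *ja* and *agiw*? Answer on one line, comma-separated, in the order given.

jaej, agiwe

The alternation tracks the final sound of the stem — -e when the stem ends in a consonant (*eklek*, *satow*, *asvag*); -ej when the stem ends in a vowel (*melke*, *riwa*, *oko*).
The final sound of *ja* is /a/, which is a vowel, so the suffix is -ej, giving *jaej*.
The final sound of *agiw* is /w/, which is a consonant, so the suffix is -e, giving *agiwe*.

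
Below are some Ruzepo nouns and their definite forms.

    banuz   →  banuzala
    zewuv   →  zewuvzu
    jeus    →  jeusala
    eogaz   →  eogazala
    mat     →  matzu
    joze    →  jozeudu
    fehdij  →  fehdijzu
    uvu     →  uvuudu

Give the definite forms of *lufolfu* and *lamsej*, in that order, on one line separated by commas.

lufolfuudu, lamsejzu

The suffix is conditioned by the final sound: -ala when the stem ends in a sibilant (*banuz*, *jeus*, *eogaz*); -zu when the stem ends in a non-sibilant consonant (*zewuv*, *mat*, *fehdij*); -udu when the stem ends in a vowel (*joze*, *uvu*).
*lufolfu*: final sound = /u/, a vowel → -udu → *lufolfuudu*.
*lamsej*: final sound = /j/, a non-sibilant consonant → -zu → *lamsejzu*.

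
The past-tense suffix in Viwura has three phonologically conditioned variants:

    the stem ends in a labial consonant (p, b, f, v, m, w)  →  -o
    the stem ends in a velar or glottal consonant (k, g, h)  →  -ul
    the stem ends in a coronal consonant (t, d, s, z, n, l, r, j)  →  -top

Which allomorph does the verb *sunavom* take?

The final consonant of *sunavom* is /m/, which is labial, so the suffix is -o.

-o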